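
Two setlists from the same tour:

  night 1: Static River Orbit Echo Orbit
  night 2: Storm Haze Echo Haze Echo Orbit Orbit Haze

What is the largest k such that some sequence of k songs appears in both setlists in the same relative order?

2

One common subsequence of length 2: Orbit at night 1[3]=night 2[6] → Orbit at night 1[5]=night 2[7]. The LCS DP gives dp[5][8] = 2, so this is optimal.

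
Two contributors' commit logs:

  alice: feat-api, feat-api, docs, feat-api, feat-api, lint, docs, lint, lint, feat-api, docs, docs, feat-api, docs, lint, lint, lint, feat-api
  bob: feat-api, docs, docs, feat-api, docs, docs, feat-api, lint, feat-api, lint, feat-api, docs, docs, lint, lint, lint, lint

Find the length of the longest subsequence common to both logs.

12

Taking feat-api [1,1], then feat-api [2,4], then docs [3,6], then feat-api [4,7], then feat-api [5,9], then lint [9,10], then feat-api [10,11], then docs [11,12], then docs [12,13], then lint [15,15], then lint [16,16], then lint [17,17] gives a common subsequence of length 12. Since dp[18][17] = 12, nothing longer is possible.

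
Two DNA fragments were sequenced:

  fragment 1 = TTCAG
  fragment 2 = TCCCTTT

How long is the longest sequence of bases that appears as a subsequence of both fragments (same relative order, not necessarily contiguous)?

Let dp[i][j] be the LCS length of the first i bases of fragment 1 and the first j bases of fragment 2. dp[i][j] = dp[i-1][j-1]+1 when the i-th and j-th bases match, else max(dp[i-1][j], dp[i][j-1]).
    ·  T  C  C  C  T  T  T
 ·  0  0  0  0  0  0  0  0
 T  0  1  1  1  1  1  1  1
 T  0  1  1  1  1  2  2  2
 C  0  1  2  2  2  2  2  2
 A  0  1  2  2  2  2  2  2
 G  0  1  2  2  2  2  2  2
dp[5][7] = 2. One LCS (by backtracking along matches): TT.

2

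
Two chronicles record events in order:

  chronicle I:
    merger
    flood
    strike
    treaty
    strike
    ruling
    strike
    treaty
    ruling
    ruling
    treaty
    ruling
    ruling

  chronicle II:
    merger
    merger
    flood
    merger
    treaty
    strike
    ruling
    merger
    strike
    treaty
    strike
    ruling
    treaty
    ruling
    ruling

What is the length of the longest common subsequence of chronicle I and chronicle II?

11

One common subsequence of length 11: merger (chronicle I #1, chronicle II #2); then flood (chronicle I #2, chronicle II #3); then treaty (chronicle I #4, chronicle II #5); then strike (chronicle I #5, chronicle II #6); then ruling (chronicle I #6, chronicle II #7); then strike (chronicle I #7, chronicle II #9); then treaty (chronicle I #8, chronicle II #10); then ruling (chronicle I #10, chronicle II #12); then treaty (chronicle I #11, chronicle II #13); then ruling (chronicle I #12, chronicle II #14); then ruling (chronicle I #13, chronicle II #15). dp[13][15] = 11 confirms this is the maximum.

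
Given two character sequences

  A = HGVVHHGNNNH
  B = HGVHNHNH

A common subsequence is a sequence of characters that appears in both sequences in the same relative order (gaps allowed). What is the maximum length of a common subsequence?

7

Pick H [1,1], then G [2,2], then V [4,3], then H [5,4], then H [6,6], then N [10,7], then H [11,8]; all 7 characters appear in both, in order. The LCS DP gives dp[11][8] = 7, so this is optimal.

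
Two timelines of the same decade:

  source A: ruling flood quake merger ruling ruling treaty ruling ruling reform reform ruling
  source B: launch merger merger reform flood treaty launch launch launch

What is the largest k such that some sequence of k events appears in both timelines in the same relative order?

2

Match flood [2,5] → treaty [7,6] — 2 events in the same relative order in both. The LCS DP gives dp[12][9] = 2, so this is optimal.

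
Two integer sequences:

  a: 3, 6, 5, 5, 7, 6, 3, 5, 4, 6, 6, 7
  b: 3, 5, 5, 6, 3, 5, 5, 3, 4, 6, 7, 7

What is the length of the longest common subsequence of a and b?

9

Pick 3 at a[1]=b[1]; then 5 at a[3]=b[2]; then 5 at a[4]=b[3]; then 6 at a[6]=b[4]; then 3 at a[7]=b[5]; then 5 at a[8]=b[7]; then 4 at a[9]=b[9]; then 6 at a[10]=b[10]; then 7 at a[12]=b[12]; all 9 values appear in both, in order. Since dp[12][12] = 9, nothing longer is possible.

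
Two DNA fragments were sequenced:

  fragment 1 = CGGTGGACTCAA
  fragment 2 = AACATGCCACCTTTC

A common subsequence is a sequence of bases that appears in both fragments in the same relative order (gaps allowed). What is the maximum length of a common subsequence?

7

Pick C (fragment 1 #1, fragment 2 #3), T (fragment 1 #4, fragment 2 #5), G (fragment 1 #5, fragment 2 #6), A (fragment 1 #7, fragment 2 #9), C (fragment 1 #8, fragment 2 #11), T (fragment 1 #9, fragment 2 #14), C (fragment 1 #10, fragment 2 #15); all 7 bases appear in both, in order. The LCS DP gives dp[12][15] = 7, so this is optimal.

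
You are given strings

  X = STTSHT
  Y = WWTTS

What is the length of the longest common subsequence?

Taking T (X #2, Y #3), then T (X #3, Y #4), then S (X #4, Y #5) gives a common subsequence of length 3. The LCS DP gives dp[6][5] = 3, so this is optimal.

3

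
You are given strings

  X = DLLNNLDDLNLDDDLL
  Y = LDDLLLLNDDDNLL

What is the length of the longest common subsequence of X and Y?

One common subsequence of length 11: D at X[1]=Y[3], L at X[2]=Y[4], L at X[3]=Y[5], L at X[6]=Y[6], L at X[9]=Y[7], N at X[10]=Y[8], D at X[12]=Y[9], D at X[13]=Y[10], D at X[14]=Y[11], L at X[15]=Y[13], L at X[16]=Y[14]. dp[16][14] = 11 confirms this is the maximum.

11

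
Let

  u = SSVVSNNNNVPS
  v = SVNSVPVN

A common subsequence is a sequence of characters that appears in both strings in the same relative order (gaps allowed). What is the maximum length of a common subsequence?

One common subsequence of length 5: S at u[1]=v[1], then S at u[2]=v[4], then V at u[3]=v[5], then V at u[4]=v[7], then N at u[9]=v[8]. Since dp[12][8] = 5, nothing longer is possible.

5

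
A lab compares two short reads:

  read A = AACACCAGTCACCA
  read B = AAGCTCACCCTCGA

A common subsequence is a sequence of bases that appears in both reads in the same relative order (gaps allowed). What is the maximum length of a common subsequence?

9

One common subsequence of length 9: A (read A #1, read B #1), then A (read A #2, read B #2), then C (read A #3, read B #6), then A (read A #4, read B #7), then C (read A #5, read B #9), then C (read A #6, read B #10), then T (read A #9, read B #11), then C (read A #10, read B #12), then A (read A #14, read B #14). The LCS DP gives dp[14][14] = 9, so this is optimal.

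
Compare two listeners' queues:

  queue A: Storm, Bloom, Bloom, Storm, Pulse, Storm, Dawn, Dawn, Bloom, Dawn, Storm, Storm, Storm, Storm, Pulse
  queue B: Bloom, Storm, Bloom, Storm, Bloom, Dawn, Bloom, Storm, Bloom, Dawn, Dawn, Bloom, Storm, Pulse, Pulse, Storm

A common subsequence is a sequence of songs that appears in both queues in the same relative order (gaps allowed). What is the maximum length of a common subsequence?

Taking Storm [1,4], Bloom [2,5], Bloom [3,7], Storm [4,8], Dawn [7,10], Dawn [8,11], Bloom [9,12], Storm [11,13], Storm [14,16] gives a common subsequence of length 9. Since dp[15][16] = 9, nothing longer is possible.

9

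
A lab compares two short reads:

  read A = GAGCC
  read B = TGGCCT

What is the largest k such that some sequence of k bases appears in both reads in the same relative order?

4

Taking G (read A #1, read B #2), G (read A #3, read B #3), C (read A #4, read B #4), C (read A #5, read B #5) gives a common subsequence of length 4. Since dp[5][6] = 4, nothing longer is possible.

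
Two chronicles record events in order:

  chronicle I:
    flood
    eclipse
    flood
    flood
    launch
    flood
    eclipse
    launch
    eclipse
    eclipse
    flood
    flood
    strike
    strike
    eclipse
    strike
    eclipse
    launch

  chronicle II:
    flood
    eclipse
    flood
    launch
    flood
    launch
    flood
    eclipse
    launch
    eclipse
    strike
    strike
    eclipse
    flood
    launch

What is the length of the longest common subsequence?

13

One common subsequence of length 13: flood (chronicle I #1, chronicle II #1); then eclipse (chronicle I #2, chronicle II #2); then flood (chronicle I #3, chronicle II #3); then flood (chronicle I #4, chronicle II #5); then launch (chronicle I #5, chronicle II #6); then flood (chronicle I #6, chronicle II #7); then eclipse (chronicle I #7, chronicle II #8); then launch (chronicle I #8, chronicle II #9); then eclipse (chronicle I #10, chronicle II #10); then strike (chronicle I #13, chronicle II #11); then strike (chronicle I #14, chronicle II #12); then eclipse (chronicle I #15, chronicle II #13); then launch (chronicle I #18, chronicle II #15). The LCS DP gives dp[18][15] = 13, so this is optimal.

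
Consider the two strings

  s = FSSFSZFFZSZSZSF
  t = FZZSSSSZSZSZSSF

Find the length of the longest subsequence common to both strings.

11

Pick F [1,1], S [2,5], S [3,6], S [5,7], Z [6,8], Z [9,10], S [10,11], Z [11,12], S [12,13], S [14,14], F [15,15]; all 11 characters appear in both, in order. Since dp[15][15] = 11, nothing longer is possible.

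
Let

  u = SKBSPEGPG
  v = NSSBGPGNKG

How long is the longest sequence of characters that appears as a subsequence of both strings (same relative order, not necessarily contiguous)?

5

Let dp[i][j] be the LCS length of the first i characters of u and the first j characters of v. dp[i][j] = dp[i-1][j-1]+1 when the i-th and j-th characters match, else max(dp[i-1][j], dp[i][j-1]).
    ·  N  S  S  B  G  P  G  N  K  G
 ·  0  0  0  0  0  0  0  0  0  0  0
 S  0  0  1  1  1  1  1  1  1  1  1
 K  0  0  1  1  1  1  1  1  1  2  2
 B  0  0  1  1  2  2  2  2  2  2  2
 S  0  0  1  2  2  2  2  2  2  2  2
 P  0  0  1  2  2  2  3  3  3  3  3
 E  0  0  1  2  2  2  3  3  3  3  3
 G  0  0  1  2  2  3  3  4  4  4  4
 P  0  0  1  2  2  3  4  4  4  4  4
 G  0  0  1  2  2  3  4  5  5  5  5
dp[9][10] = 5. One LCS (by backtracking along matches): SBPGG.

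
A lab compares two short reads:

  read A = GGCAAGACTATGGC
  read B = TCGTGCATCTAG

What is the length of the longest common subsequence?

Match G (read A #1, read B #3) → G (read A #2, read B #5) → C (read A #3, read B #6) → A (read A #4, read B #7) → C (read A #8, read B #9) → T (read A #9, read B #10) → A (read A #10, read B #11) → G (read A #13, read B #12) — 8 bases in the same relative order in both, and the DP table's final entry dp[14][12] is also 8, so no common subsequence is longer.

8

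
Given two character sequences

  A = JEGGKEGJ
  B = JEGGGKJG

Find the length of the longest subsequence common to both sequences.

6

Let dp[i][j] be the LCS length of the first i characters of A and the first j characters of B. dp[i][j] = dp[i-1][j-1]+1 when the i-th and j-th characters match, else max(dp[i-1][j], dp[i][j-1]).
    ·  J  E  G  G  G  K  J  G
 ·  0  0  0  0  0  0  0  0  0
 J  0  1  1  1  1  1  1  1  1
 E  0  1  2  2  2  2  2  2  2
 G  0  1  2  3  3  3  3  3  3
 G  0  1  2  3  4  4  4  4  4
 K  0  1  2  3  4  4  5  5  5
 E  0  1  2  3  4  4  5  5  5
 G  0  1  2  3  4  5  5  5  6
 J  0  1  2  3  4  5  5  6  6
dp[8][8] = 6. One LCS (by backtracking along matches): JEGGKG.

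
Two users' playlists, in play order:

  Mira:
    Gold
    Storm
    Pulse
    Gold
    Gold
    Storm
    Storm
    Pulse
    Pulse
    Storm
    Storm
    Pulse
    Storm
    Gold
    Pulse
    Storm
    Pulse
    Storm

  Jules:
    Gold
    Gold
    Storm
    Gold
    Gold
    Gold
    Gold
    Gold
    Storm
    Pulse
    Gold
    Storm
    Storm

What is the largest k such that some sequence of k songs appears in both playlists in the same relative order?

One common subsequence of length 9: Gold (Mira #1, Jules #2); then Storm (Mira #2, Jules #3); then Gold (Mira #4, Jules #7); then Gold (Mira #5, Jules #8); then Storm (Mira #11, Jules #9); then Pulse (Mira #12, Jules #10); then Gold (Mira #14, Jules #11); then Storm (Mira #16, Jules #12); then Storm (Mira #18, Jules #13). dp[18][13] = 9 confirms this is the maximum.

9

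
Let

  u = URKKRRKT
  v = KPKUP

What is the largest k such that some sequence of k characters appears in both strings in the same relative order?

Match K at u[3]=v[1]; then K at u[4]=v[3] — 2 characters in the same relative order in both. dp[8][5] = 2 confirms this is the maximum.

2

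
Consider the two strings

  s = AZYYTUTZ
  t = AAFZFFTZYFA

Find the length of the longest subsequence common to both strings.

Let dp[i][j] be the LCS length of the first i characters of s and the first j characters of t. dp[i][j] = dp[i-1][j-1]+1 when the i-th and j-th characters match, else max(dp[i-1][j], dp[i][j-1]).
    ·  A  A  F  Z  F  F  T  Z  Y  F  A
 ·  0  0  0  0  0  0  0  0  0  0  0  0
 A  0  1  1  1  1  1  1  1  1  1  1  1
 Z  0  1  1  1  2  2  2  2  2  2  2  2
 Y  0  1  1  1  2  2  2  2  2  3  3  3
 Y  0  1  1  1  2  2  2  2  2  3  3  3
 T  0  1  1  1  2  2  2  3  3  3  3  3
 U  0  1  1  1  2  2  2  3  3  3  3  3
 T  0  1  1  1  2  2  2  3  3  3  3  3
 Z  0  1  1  1  2  2  2  3  4  4  4  4
dp[8][11] = 4. One LCS (by backtracking along matches): AZTZ.

4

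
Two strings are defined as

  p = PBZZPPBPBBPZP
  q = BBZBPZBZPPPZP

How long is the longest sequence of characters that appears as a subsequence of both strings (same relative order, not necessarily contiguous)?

8

Taking P at p[1]=q[5]; then B at p[2]=q[7]; then Z at p[4]=q[8]; then P at p[6]=q[9]; then P at p[8]=q[10]; then P at p[11]=q[11]; then Z at p[12]=q[12]; then P at p[13]=q[13] gives a common subsequence of length 8. Since dp[13][13] = 8, nothing longer is possible.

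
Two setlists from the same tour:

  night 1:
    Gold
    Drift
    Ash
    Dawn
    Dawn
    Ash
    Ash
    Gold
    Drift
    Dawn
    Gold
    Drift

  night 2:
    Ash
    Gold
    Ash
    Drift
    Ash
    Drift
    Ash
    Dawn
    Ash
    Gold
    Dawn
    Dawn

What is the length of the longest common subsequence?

Taking Gold [1,2]; then Drift [2,6]; then Ash [3,7]; then Dawn [5,8]; then Ash [7,9]; then Gold [8,10]; then Dawn [10,12] gives a common subsequence of length 7. Since dp[12][12] = 7, nothing longer is possible.

7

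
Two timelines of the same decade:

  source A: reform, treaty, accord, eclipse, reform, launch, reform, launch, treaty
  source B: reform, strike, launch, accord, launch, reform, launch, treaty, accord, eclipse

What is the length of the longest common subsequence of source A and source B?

6

Match reform at source A[1]=source B[1], accord at source A[3]=source B[4], launch at source A[6]=source B[5], reform at source A[7]=source B[6], launch at source A[8]=source B[7], treaty at source A[9]=source B[8] — 6 events in the same relative order in both. The LCS DP gives dp[9][10] = 6, so this is optimal.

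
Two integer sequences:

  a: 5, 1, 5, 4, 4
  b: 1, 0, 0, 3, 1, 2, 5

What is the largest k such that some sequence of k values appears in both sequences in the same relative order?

Match 1 at a[2]=b[5]; then 5 at a[3]=b[7] — 2 values in the same relative order in both, and the DP table's final entry dp[5][7] is also 2, so no common subsequence is longer.

2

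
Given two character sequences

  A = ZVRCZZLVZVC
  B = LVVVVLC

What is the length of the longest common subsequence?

Let dp[i][j] be the LCS length of the first i characters of A and the first j characters of B. dp[i][j] = dp[i-1][j-1]+1 when the i-th and j-th characters match, else max(dp[i-1][j], dp[i][j-1]).
    ·  L  V  V  V  V  L  C
 ·  0  0  0  0  0  0  0  0
 Z  0  0  0  0  0  0  0  0
 V  0  0  1  1  1  1  1  1
 R  0  0  1  1  1  1  1  1
 C  0  0  1  1  1  1  1  2
 Z  0  0  1  1  1  1  1  2
 Z  0  0  1  1  1  1  1  2
 L  0  1  1  1  1  1  2  2
 V  0  1  2  2  2  2  2  2
 Z  0  1  2  2  2  2  2  2
 V  0  1  2  3  3  3  3  3
 C  0  1  2  3  3  3  3  4
dp[11][7] = 4. One LCS (by backtracking along matches): VVVC.

4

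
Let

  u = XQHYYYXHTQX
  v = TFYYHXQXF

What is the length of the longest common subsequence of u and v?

Taking Y (u #4, v #3), then Y (u #5, v #4), then X (u #7, v #6), then Q (u #10, v #7), then X (u #11, v #8) gives a common subsequence of length 5, and the DP table's final entry dp[11][9] is also 5, so no common subsequence is longer.

5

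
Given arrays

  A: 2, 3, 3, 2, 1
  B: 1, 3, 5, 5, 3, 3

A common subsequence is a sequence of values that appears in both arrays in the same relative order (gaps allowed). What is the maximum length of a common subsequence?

Pick 3 [2,5], 3 [3,6]; all 2 values appear in both, in order, and the DP table's final entry dp[5][6] is also 2, so no common subsequence is longer.

2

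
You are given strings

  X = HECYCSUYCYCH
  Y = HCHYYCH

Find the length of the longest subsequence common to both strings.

Let dp[i][j] be the LCS length of the first i characters of X and the first j characters of Y. dp[i][j] = dp[i-1][j-1]+1 when the i-th and j-th characters match, else max(dp[i-1][j], dp[i][j-1]).
    ·  H  C  H  Y  Y  C  H
 ·  0  0  0  0  0  0  0  0
 H  0  1  1  1  1  1  1  1
 E  0  1  1  1  1  1  1  1
 C  0  1  2  2  2  2  2  2
 Y  0  1  2  2  3  3  3  3
 C  0  1  2  2  3  3  4  4
 S  0  1  2  2  3  3  4  4
 U  0  1  2  2  3  3  4  4
 Y  0  1  2  2  3  4  4  4
 C  0  1  2  2  3  4  5  5
 Y  0  1  2  2  3  4  5  5
 C  0  1  2  2  3  4  5  5
 H  0  1  2  3  3  4  5  6
dp[12][7] = 6. One LCS (by backtracking along matches): HCYYCH.

6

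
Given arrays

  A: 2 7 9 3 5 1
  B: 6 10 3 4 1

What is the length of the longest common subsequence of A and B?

Let dp[i][j] be the LCS length of the first i values of A and the first j values of B. dp[i][j] = dp[i-1][j-1]+1 when the i-th and j-th values match, else max(dp[i-1][j], dp[i][j-1]).
    ·  6 10  3  4  1
 ·  0  0  0  0  0  0
 2  0  0  0  0  0  0
 7  0  0  0  0  0  0
 9  0  0  0  0  0  0
 3  0  0  0  1  1  1
 5  0  0  0  1  1  1
 1  0  0  0  1  1  2
dp[6][5] = 2. One LCS (by backtracking along matches): 3, 1.

2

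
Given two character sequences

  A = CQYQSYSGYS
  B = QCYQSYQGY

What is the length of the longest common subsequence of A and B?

7

One common subsequence of length 7: C [1,2] → Y [3,3] → Q [4,4] → S [5,5] → Y [6,6] → G [8,8] → Y [9,9], and the DP table's final entry dp[10][9] is also 7, so no common subsequence is longer.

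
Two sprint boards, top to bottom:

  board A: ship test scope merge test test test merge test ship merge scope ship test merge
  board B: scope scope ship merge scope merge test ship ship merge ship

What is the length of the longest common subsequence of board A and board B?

7

Taking ship at board A[1]=board B[3]; then scope at board A[3]=board B[5]; then merge at board A[4]=board B[6]; then test at board A[5]=board B[7]; then ship at board A[10]=board B[9]; then merge at board A[11]=board B[10]; then ship at board A[13]=board B[11] gives a common subsequence of length 7. dp[15][11] = 7 confirms this is the maximum.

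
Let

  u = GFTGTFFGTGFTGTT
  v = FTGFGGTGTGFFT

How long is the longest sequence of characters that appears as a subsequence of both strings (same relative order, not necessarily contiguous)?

10

Pick F (u #2, v #1); then T (u #3, v #2); then G (u #4, v #3); then F (u #6, v #4); then G (u #8, v #6); then T (u #9, v #7); then G (u #10, v #8); then T (u #12, v #9); then G (u #13, v #10); then T (u #15, v #13); all 10 characters appear in both, in order. The LCS DP gives dp[15][13] = 10, so this is optimal.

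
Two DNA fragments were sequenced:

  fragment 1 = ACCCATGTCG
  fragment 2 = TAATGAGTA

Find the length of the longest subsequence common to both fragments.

One common subsequence of length 5: A [1,2] → A [5,3] → T [6,4] → G [7,7] → T [8,8]. dp[10][9] = 5 confirms this is the maximum.

5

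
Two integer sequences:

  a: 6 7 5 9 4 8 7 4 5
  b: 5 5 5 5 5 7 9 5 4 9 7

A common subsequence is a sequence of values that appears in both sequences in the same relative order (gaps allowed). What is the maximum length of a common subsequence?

4

Pick 7 [2,6], 5 [3,8], 9 [4,10], 7 [7,11]; all 4 values appear in both, in order. dp[9][11] = 4 confirms this is the maximum.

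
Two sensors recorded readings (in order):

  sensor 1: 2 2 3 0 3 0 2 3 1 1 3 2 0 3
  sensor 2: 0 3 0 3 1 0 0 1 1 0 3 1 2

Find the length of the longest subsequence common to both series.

One common subsequence of length 8: 3 (sensor 1 #3, sensor 2 #2), then 0 (sensor 1 #4, sensor 2 #3), then 3 (sensor 1 #5, sensor 2 #4), then 0 (sensor 1 #6, sensor 2 #7), then 1 (sensor 1 #9, sensor 2 #8), then 1 (sensor 1 #10, sensor 2 #9), then 3 (sensor 1 #11, sensor 2 #11), then 2 (sensor 1 #12, sensor 2 #13). Since dp[14][13] = 8, nothing longer is possible.

8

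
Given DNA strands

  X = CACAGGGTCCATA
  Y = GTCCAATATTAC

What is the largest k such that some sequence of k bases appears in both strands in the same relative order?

Pick C at X[1]=Y[4], then A at X[2]=Y[5], then A at X[4]=Y[6], then T at X[8]=Y[7], then A at X[11]=Y[8], then T at X[12]=Y[10], then A at X[13]=Y[11]; all 7 bases appear in both, in order. dp[13][12] = 7 confirms this is the maximum.

7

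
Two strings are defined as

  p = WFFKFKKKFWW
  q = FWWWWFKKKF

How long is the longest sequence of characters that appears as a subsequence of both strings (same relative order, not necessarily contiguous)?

6

Match W (p #1, q #5) → F (p #5, q #6) → K (p #6, q #7) → K (p #7, q #8) → K (p #8, q #9) → F (p #9, q #10) — 6 characters in the same relative order in both. The LCS DP gives dp[11][10] = 6, so this is optimal.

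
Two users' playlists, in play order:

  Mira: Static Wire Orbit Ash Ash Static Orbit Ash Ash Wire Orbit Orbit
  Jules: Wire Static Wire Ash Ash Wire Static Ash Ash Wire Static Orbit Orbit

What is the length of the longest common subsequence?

Match Static at Mira[1]=Jules[2], Wire at Mira[2]=Jules[3], Ash at Mira[4]=Jules[4], Ash at Mira[5]=Jules[5], Static at Mira[6]=Jules[7], Ash at Mira[8]=Jules[8], Ash at Mira[9]=Jules[9], Wire at Mira[10]=Jules[10], Orbit at Mira[11]=Jules[12], Orbit at Mira[12]=Jules[13] — 10 songs in the same relative order in both. Since dp[12][13] = 10, nothing longer is possible.

10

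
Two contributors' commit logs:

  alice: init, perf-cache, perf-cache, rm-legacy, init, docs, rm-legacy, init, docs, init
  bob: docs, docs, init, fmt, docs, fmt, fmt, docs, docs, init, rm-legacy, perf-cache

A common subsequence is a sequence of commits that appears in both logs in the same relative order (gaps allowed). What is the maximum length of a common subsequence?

4

Match init (alice #1, bob #3) → docs (alice #6, bob #8) → docs (alice #9, bob #9) → init (alice #10, bob #10) — 4 commits in the same relative order in both. Since dp[10][12] = 4, nothing longer is possible.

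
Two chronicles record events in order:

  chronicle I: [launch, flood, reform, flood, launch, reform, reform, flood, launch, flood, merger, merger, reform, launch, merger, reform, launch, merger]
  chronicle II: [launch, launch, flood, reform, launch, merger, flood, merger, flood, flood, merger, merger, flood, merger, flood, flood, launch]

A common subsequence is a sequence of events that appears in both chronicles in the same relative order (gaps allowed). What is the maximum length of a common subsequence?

Match launch [1,2]; then flood [2,3]; then reform [3,4]; then flood [4,7]; then flood [8,9]; then flood [10,10]; then merger [11,11]; then merger [12,12]; then merger [15,14]; then launch [17,17] — 10 events in the same relative order in both. Since dp[18][17] = 10, nothing longer is possible.

10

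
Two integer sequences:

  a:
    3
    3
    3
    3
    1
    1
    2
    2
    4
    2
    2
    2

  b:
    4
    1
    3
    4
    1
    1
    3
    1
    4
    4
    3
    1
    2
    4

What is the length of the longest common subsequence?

One common subsequence of length 6: 3 (a #1, b #3), 3 (a #2, b #7), 3 (a #4, b #11), 1 (a #6, b #12), 2 (a #8, b #13), 4 (a #9, b #14). The LCS DP gives dp[12][14] = 6, so this is optimal.

6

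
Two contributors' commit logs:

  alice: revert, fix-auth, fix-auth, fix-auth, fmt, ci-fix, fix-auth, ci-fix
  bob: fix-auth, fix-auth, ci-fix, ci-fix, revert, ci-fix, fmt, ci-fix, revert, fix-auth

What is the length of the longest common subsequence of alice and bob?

Taking fix-auth [2,1], then fix-auth [3,2], then fmt [5,7], then ci-fix [6,8], then fix-auth [7,10] gives a common subsequence of length 5. dp[8][10] = 5 confirms this is the maximum.

5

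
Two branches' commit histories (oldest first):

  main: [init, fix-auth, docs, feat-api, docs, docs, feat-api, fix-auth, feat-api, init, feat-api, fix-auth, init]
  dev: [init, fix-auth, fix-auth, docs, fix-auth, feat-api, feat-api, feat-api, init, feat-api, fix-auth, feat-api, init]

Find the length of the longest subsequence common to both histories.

10

Match init at main[1]=dev[1]; then fix-auth at main[2]=dev[3]; then docs at main[3]=dev[4]; then feat-api at main[4]=dev[6]; then feat-api at main[7]=dev[7]; then feat-api at main[9]=dev[8]; then init at main[10]=dev[9]; then feat-api at main[11]=dev[10]; then fix-auth at main[12]=dev[11]; then init at main[13]=dev[13] — 10 commits in the same relative order in both. dp[13][13] = 10 confirms this is the maximum.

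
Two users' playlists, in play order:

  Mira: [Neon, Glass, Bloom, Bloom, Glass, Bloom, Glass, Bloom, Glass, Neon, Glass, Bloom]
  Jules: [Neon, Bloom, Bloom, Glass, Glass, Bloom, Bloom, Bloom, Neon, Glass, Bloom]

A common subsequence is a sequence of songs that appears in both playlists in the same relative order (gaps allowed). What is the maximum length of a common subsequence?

Taking Neon [1,1], Bloom [3,2], Bloom [4,3], Glass [5,5], Bloom [6,7], Bloom [8,8], Neon [10,9], Glass [11,10], Bloom [12,11] gives a common subsequence of length 9, and the DP table's final entry dp[12][11] is also 9, so no common subsequence is longer.

9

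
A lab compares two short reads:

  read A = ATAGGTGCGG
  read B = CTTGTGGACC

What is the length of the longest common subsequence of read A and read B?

5

Pick T (read A #2, read B #3), then G (read A #4, read B #4), then G (read A #5, read B #6), then G (read A #7, read B #7), then C (read A #8, read B #10); all 5 bases appear in both, in order. Since dp[10][10] = 5, nothing longer is possible.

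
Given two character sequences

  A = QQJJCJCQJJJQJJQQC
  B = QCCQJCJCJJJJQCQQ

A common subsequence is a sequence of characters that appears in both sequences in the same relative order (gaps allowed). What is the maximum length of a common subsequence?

12

Taking Q at A[1]=B[1], Q at A[2]=B[4], J at A[3]=B[5], J at A[4]=B[7], C at A[5]=B[8], J at A[6]=B[9], J at A[9]=B[10], J at A[10]=B[11], J at A[11]=B[12], Q at A[12]=B[13], Q at A[15]=B[15], Q at A[16]=B[16] gives a common subsequence of length 12. The LCS DP gives dp[17][16] = 12, so this is optimal.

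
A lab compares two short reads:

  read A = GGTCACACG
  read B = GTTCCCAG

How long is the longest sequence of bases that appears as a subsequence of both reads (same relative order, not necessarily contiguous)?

Let dp[i][j] be the LCS length of the first i bases of read A and the first j bases of read B. dp[i][j] = dp[i-1][j-1]+1 when the i-th and j-th bases match, else max(dp[i-1][j], dp[i][j-1]).
    ·  G  T  T  C  C  C  A  G
 ·  0  0  0  0  0  0  0  0  0
 G  0  1  1  1  1  1  1  1  1
 G  0  1  1  1  1  1  1  1  2
 T  0  1  2  2  2  2  2  2  2
 C  0  1  2  2  3  3  3  3  3
 A  0  1  2  2  3  3  3  4  4
 C  0  1  2  2  3  4  4  4  4
 A  0  1  2  2  3  4  4  5  5
 C  0  1  2  2  3  4  5  5  5
 G  0  1  2  2  3  4  5  5  6
dp[9][8] = 6. One LCS (by backtracking along matches): GTCCAG.

6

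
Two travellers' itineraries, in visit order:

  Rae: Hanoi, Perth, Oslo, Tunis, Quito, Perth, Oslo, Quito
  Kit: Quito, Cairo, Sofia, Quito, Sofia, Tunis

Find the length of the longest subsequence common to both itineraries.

2

Pick Quito [5,1]; then Quito [8,4]; all 2 stops appear in both, in order. dp[8][6] = 2 confirms this is the maximum.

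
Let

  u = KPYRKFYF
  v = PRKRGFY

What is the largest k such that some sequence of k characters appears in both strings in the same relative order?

Let dp[i][j] be the LCS length of the first i characters of u and the first j characters of v. dp[i][j] = dp[i-1][j-1]+1 when the i-th and j-th characters match, else max(dp[i-1][j], dp[i][j-1]).
    ·  P  R  K  R  G  F  Y
 ·  0  0  0  0  0  0  0  0
 K  0  0  0  1  1  1  1  1
 P  0  1  1  1  1  1  1  1
 Y  0  1  1  1  1  1  1  2
 R  0  1  2  2  2  2  2  2
 K  0  1  2  3  3  3  3  3
 F  0  1  2  3  3  3  4  4
 Y  0  1  2  3  3  3  4  5
 F  0  1  2  3  3  3  4  5
dp[8][7] = 5. One LCS (by backtracking along matches): PRKFY.

5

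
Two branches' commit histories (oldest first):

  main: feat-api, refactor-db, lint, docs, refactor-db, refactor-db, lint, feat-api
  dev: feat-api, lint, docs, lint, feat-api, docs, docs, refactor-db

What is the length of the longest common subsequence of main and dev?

5

Match feat-api (main #1, dev #1), lint (main #3, dev #2), docs (main #4, dev #3), lint (main #7, dev #4), feat-api (main #8, dev #5) — 5 commits in the same relative order in both. The LCS DP gives dp[8][8] = 5, so this is optimal.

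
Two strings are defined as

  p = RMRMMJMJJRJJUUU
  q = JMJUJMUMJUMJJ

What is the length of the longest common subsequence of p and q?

Match M [2,2], M [4,6], M [5,8], J [6,9], M [7,11], J [11,12], J [12,13] — 7 characters in the same relative order in both. The LCS DP gives dp[15][13] = 7, so this is optimal.

7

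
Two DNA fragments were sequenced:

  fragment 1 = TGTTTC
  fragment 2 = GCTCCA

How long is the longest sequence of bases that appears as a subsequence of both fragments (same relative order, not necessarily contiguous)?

Taking G (fragment 1 #2, fragment 2 #1), T (fragment 1 #3, fragment 2 #3), C (fragment 1 #6, fragment 2 #5) gives a common subsequence of length 3. dp[6][6] = 3 confirms this is the maximum.

3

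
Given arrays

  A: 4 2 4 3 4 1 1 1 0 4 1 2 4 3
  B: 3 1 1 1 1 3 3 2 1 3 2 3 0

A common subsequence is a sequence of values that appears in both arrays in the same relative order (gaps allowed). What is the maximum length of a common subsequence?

7

Match 3 [4,1]; then 1 [6,3]; then 1 [7,4]; then 1 [8,5]; then 1 [11,9]; then 2 [12,11]; then 3 [14,12] — 7 values in the same relative order in both. Since dp[14][13] = 7, nothing longer is possible.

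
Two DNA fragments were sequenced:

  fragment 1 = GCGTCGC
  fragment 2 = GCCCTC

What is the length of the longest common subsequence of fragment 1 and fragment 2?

4

Let dp[i][j] be the LCS length of the first i bases of fragment 1 and the first j bases of fragment 2. dp[i][j] = dp[i-1][j-1]+1 when the i-th and j-th bases match, else max(dp[i-1][j], dp[i][j-1]).
    ·  G  C  C  C  T  C
 ·  0  0  0  0  0  0  0
 G  0  1  1  1  1  1  1
 C  0  1  2  2  2  2  2
 G  0  1  2  2  2  2  2
 T  0  1  2  2  2  3  3
 C  0  1  2  3  3  3  4
 G  0  1  2  3  3  3  4
 C  0  1  2  3  4  4  4
dp[7][6] = 4. One LCS (by backtracking along matches): GCTC.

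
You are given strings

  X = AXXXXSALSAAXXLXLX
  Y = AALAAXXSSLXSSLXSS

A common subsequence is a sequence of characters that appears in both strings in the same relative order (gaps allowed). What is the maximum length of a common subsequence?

11

Match A at X[1]=Y[1], A at X[7]=Y[2], L at X[8]=Y[3], A at X[10]=Y[4], A at X[11]=Y[5], X at X[12]=Y[6], X at X[13]=Y[7], L at X[14]=Y[10], X at X[15]=Y[11], L at X[16]=Y[14], X at X[17]=Y[15] — 11 characters in the same relative order in both. Since dp[17][17] = 11, nothing longer is possible.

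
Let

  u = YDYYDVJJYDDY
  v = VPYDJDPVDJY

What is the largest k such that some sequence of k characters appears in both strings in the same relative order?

Let dp[i][j] be the LCS length of the first i characters of u and the first j characters of v. dp[i][j] = dp[i-1][j-1]+1 when the i-th and j-th characters match, else max(dp[i-1][j], dp[i][j-1]).
    ·  V  P  Y  D  J  D  P  V  D  J  Y
 ·  0  0  0  0  0  0  0  0  0  0  0  0
 Y  0  0  0  1  1  1  1  1  1  1  1  1
 D  0  0  0  1  2  2  2  2  2  2  2  2
 Y  0  0  0  1  2  2  2  2  2  2  2  3
 Y  0  0  0  1  2  2  2  2  2  2  2  3
 D  0  0  0  1  2  2  3  3  3  3  3  3
 V  0  1  1  1  2  2  3  3  4  4  4  4
 J  0  1  1  1  2  3  3  3  4  4  5  5
 J  0  1  1  1  2  3  3  3  4  4  5  5
 Y  0  1  1  2  2  3  3  3  4  4  5  6
 D  0  1  1  2  3  3  4  4  4  5  5  6
 D  0  1  1  2  3  3  4  4  4  5  5  6
 Y  0  1  1  2  3  3  4  4  4  5  5  6
dp[12][11] = 6. One LCS (by backtracking along matches): YDDVJY.

6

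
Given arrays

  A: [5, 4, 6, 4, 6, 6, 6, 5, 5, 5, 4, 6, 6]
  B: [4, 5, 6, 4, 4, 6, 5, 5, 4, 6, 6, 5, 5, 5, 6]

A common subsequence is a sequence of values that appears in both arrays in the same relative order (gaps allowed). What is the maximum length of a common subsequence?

Pick 5 at A[1]=B[2], 4 at A[2]=B[5], 6 at A[3]=B[6], 4 at A[4]=B[9], 6 at A[6]=B[10], 6 at A[7]=B[11], 5 at A[8]=B[12], 5 at A[9]=B[13], 5 at A[10]=B[14], 6 at A[13]=B[15]; all 10 values appear in both, in order. Since dp[13][15] = 10, nothing longer is possible.

10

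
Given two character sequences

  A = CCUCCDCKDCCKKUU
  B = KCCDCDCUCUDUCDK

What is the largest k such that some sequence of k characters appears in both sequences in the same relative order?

9

Taking C (A #4, B #2), then C (A #5, B #3), then D (A #6, B #4), then C (A #7, B #5), then D (A #9, B #6), then C (A #10, B #7), then C (A #11, B #9), then U (A #14, B #10), then U (A #15, B #12) gives a common subsequence of length 9. dp[15][15] = 9 confirms this is the maximum.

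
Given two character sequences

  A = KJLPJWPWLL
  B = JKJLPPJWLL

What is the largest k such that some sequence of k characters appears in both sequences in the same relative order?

One common subsequence of length 8: K (A #1, B #2), then J (A #2, B #3), then L (A #3, B #4), then P (A #4, B #6), then J (A #5, B #7), then W (A #8, B #8), then L (A #9, B #9), then L (A #10, B #10). Since dp[10][10] = 8, nothing longer is possible.

8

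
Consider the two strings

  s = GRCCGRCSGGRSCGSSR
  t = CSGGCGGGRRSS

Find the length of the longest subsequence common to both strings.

8

Pick G (s #1, t #4), then C (s #4, t #5), then G (s #5, t #6), then G (s #9, t #7), then G (s #10, t #8), then R (s #11, t #10), then S (s #15, t #11), then S (s #16, t #12); all 8 characters appear in both, in order, and the DP table's final entry dp[17][12] is also 8, so no common subsequence is longer.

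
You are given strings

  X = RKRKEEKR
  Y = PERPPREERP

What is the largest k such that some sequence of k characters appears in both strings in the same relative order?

Let dp[i][j] be the LCS length of the first i characters of X and the first j characters of Y. dp[i][j] = dp[i-1][j-1]+1 when the i-th and j-th characters match, else max(dp[i-1][j], dp[i][j-1]).
    ·  P  E  R  P  P  R  E  E  R  P
 ·  0  0  0  0  0  0  0  0  0  0  0
 R  0  0  0  1  1  1  1  1  1  1  1
 K  0  0  0  1  1  1  1  1  1  1  1
 R  0  0  0  1  1  1  2  2  2  2  2
 K  0  0  0  1  1  1  2  2  2  2  2
 E  0  0  1  1  1  1  2  3  3  3  3
 E  0  0  1  1  1  1  2  3  4  4  4
 K  0  0  1  1  1  1  2  3  4  4  4
 R  0  0  1  2  2  2  2  3  4  5  5
dp[8][10] = 5. One LCS (by backtracking along matches): RREER.

5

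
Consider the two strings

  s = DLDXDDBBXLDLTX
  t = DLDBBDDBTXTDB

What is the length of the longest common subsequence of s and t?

8

Taking D [1,1]; then L [2,2]; then D [3,3]; then D [5,6]; then D [6,7]; then B [7,8]; then X [9,10]; then D [11,12] gives a common subsequence of length 8, and the DP table's final entry dp[14][13] is also 8, so no common subsequence is longer.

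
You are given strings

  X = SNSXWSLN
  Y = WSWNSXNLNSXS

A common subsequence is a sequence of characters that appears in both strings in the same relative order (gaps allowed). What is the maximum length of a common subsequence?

Pick S [1,2], N [2,4], S [3,5], X [4,6], L [7,8], N [8,9]; all 6 characters appear in both, in order. Since dp[8][12] = 6, nothing longer is possible.

6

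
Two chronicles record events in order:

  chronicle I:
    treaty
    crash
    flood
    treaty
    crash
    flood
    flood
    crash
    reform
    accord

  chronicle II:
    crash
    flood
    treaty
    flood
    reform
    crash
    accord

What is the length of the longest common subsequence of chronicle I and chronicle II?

Taking crash [2,1], then flood [3,2], then treaty [4,3], then flood [6,4], then crash [8,6], then accord [10,7] gives a common subsequence of length 6, and the DP table's final entry dp[10][7] is also 6, so no common subsequence is longer.

6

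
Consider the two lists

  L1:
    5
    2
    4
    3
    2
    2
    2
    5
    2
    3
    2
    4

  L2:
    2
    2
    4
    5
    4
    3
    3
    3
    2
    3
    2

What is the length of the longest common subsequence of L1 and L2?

One common subsequence of length 6: 5 (L1 #1, L2 #4), then 4 (L1 #3, L2 #5), then 3 (L1 #4, L2 #8), then 2 (L1 #9, L2 #9), then 3 (L1 #10, L2 #10), then 2 (L1 #11, L2 #11). dp[12][11] = 6 confirms this is the maximum.

6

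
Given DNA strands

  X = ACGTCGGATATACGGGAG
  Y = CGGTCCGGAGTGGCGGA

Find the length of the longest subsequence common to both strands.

Taking C at X[2]=Y[1], G at X[3]=Y[3], T at X[4]=Y[4], C at X[5]=Y[6], G at X[6]=Y[7], G at X[7]=Y[8], A at X[8]=Y[9], T at X[9]=Y[11], C at X[13]=Y[14], G at X[15]=Y[15], G at X[16]=Y[16], A at X[17]=Y[17] gives a common subsequence of length 12. The LCS DP gives dp[18][17] = 12, so this is optimal.

12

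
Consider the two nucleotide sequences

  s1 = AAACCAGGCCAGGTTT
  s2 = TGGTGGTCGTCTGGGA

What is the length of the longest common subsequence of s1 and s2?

One common subsequence of length 7: G (s1 #7, s2 #2); then G (s1 #8, s2 #3); then G (s1 #12, s2 #5); then G (s1 #13, s2 #6); then T (s1 #14, s2 #7); then T (s1 #15, s2 #10); then T (s1 #16, s2 #12). dp[16][16] = 7 confirms this is the maximum.

7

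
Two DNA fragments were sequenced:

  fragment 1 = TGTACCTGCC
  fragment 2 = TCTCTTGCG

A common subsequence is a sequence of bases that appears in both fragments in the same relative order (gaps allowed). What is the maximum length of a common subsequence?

6

Match T [1,1]; then T [3,3]; then C [5,4]; then T [7,6]; then G [8,7]; then C [9,8] — 6 bases in the same relative order in both. The LCS DP gives dp[10][9] = 6, so this is optimal.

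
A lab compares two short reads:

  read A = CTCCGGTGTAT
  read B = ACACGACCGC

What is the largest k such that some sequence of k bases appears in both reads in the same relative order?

4

Let dp[i][j] be the LCS length of the first i bases of read A and the first j bases of read B. dp[i][j] = dp[i-1][j-1]+1 when the i-th and j-th bases match, else max(dp[i-1][j], dp[i][j-1]).
    ·  A  C  A  C  G  A  C  C  G  C
 ·  0  0  0  0  0  0  0  0  0  0  0
 C  0  0  1  1  1  1  1  1  1  1  1
 T  0  0  1  1  1  1  1  1  1  1  1
 C  0  0  1  1  2  2  2  2  2  2  2
 C  0  0  1  1  2  2  2  3  3  3  3
 G  0  0  1  1  2  3  3  3  3  4  4
 G  0  0  1  1  2  3  3  3  3  4  4
 T  0  0  1  1  2  3  3  3  3  4  4
 G  0  0  1  1  2  3  3  3  3  4  4
 T  0  0  1  1  2  3  3  3  3  4  4
 A  0  1  1  2  2  3  4  4  4  4  4
 T  0  1  1  2  2  3  4  4  4  4  4
dp[11][10] = 4. One LCS (by backtracking along matches): CCCG.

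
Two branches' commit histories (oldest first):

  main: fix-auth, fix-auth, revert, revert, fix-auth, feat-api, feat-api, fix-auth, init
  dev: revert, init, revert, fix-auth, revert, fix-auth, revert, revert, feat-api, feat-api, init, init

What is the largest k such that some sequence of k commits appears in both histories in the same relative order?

7

One common subsequence of length 7: fix-auth at main[1]=dev[4], then fix-auth at main[2]=dev[6], then revert at main[3]=dev[7], then revert at main[4]=dev[8], then feat-api at main[6]=dev[9], then feat-api at main[7]=dev[10], then init at main[9]=dev[12]. Since dp[9][12] = 7, nothing longer is possible.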